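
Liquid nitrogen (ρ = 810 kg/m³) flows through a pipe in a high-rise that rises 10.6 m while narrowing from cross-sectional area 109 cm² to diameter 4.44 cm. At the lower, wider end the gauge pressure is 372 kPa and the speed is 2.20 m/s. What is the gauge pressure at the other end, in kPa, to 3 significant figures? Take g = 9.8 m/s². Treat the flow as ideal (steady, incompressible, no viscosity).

By continuity, v₂ = v₁·A₁/A₂ = 2.20·(109/15.5) = 15.5 m/s.
Bernoulli: P₁ + ½ρv₁² + ρg h₁ = P₂ + ½ρv₂² + ρg h₂, so P₂ = P₁ + ½ρ(v₁² − v₂²) − ρg(h₂ − h₁).
P₂ = 372000 + ½·810·(2.20² − 15.5²) − 810·9.8·(+10.6) = 372000 + (-95200) − (84100) = 193000 Pa.

P₂ = 193 kPa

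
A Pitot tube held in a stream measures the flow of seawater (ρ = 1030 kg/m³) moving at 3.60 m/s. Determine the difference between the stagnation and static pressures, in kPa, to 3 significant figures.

Bernoulli between the free stream and the stagnation point: ½ρv² = P_stag − P_static.
ΔP = ½·1030·3.60² = 6670 Pa.

ΔP ≈ 6.67 kPa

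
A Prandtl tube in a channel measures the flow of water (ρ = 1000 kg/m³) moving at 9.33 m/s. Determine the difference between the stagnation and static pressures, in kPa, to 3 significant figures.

Bernoulli between the free stream and the stagnation point: ½ρv² = P_stag − P_static.
ΔP = ½·1000·9.33² = 43500 Pa.

ΔP ≈ 43.5 kPa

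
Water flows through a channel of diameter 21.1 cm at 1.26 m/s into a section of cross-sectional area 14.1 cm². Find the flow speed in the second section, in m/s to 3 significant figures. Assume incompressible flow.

Mass conservation (A₁v₁ = A₂v₂) gives v₂ = 1.26 × 350/14.1 = 31.2 m/s.

v₂ ≈ 31.2 m/s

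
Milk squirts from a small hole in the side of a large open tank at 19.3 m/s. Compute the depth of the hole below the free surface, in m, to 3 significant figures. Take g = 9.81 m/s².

Torricelli: v = √(2gh), so h = v²/(2g).
h = 19.3²/(2·9.81) = 372/19.62 = 19.0 m.

h = 19.0 m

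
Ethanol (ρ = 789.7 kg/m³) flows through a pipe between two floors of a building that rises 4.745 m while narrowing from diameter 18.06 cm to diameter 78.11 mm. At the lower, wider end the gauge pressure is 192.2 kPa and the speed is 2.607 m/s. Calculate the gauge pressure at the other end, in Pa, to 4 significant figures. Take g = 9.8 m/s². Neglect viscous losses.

Mass conservation (A₁v₁ = A₂v₂) gives v₂ = 2.607 × 256.2/47.92 = 13.94 m/s.
Applying Bernoulli between the two ends and solving for P₂: P₂ = P₁ + ½ρ(v₁² − v₂²) − ρgΔh.
P₂ = 192200 + ½·789.7·(2.607² − 13.94²) − 789.7·9.8·(+4.745) = 192200 + (-74010) − (36720) = 81470 Pa.

P₂ = 81470 Pa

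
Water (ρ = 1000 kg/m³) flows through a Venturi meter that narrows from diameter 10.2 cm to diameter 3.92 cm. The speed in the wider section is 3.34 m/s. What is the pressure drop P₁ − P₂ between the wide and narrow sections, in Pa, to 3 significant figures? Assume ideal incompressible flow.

ΔP = 250000 Pa

Continuity gives A₁v₁ = A₂v₂, so v₂ = (81.7 cm²)/(12.1 cm²) × 3.34 m/s = 22.6 m/s.
Along the horizontal streamline, P + ½ρv² is constant.
P₁ − P₂ = ½·1000·(22.6² − 3.34²) = ½·1000·500 = 250000 Pa.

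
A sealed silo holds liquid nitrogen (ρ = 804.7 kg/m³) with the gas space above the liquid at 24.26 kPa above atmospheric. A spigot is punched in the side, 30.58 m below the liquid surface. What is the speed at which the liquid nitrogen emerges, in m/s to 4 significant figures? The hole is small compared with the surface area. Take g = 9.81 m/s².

Take point 1 at the surface (v₁ ≈ 0) and point 2 at the hole (at atmospheric pressure). Bernoulli: P₁ + ρg h = P_atm + ½ρv₂².
With P₁ − P_atm = 24260 Pa, v₂ = √(2gh + 2ΔP/ρ) = √(2·9.81·30.58 + 2·24260/804.7) = 25.70 m/s.

v = 25.70 m/s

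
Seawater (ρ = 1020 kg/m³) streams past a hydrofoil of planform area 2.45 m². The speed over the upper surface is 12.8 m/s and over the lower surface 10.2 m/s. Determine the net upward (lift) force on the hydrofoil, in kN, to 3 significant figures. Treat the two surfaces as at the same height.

F = 74.7 kN

From P + ½ρv² = const at equal height, P_low − P_up = ½ρ(v_up² − v_low²).
ΔP = ½·1020·(12.8² − 10.2²) = 30500 Pa.
Lift = ΔP · A = 30500 × 2.45 = 74700 N.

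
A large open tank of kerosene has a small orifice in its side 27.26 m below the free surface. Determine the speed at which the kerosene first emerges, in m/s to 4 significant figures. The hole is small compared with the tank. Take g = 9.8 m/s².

With the surface at rest and both surface and jet at atmospheric pressure, Bernoulli gives ρg h = ½ρv², so v = √(2gh) = √(2·9.8·27.26) = 23.11 m/s.

v ≈ 23.11 m/s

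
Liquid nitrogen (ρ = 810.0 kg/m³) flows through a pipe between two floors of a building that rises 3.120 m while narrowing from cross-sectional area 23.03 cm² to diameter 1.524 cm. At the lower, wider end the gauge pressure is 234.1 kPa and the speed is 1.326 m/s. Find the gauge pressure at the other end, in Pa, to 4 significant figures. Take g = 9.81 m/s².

By continuity, v₂ = v₁·A₁/A₂ = 1.326·(23.03/1.824) = 16.74 m/s.
Bernoulli: P₁ + ½ρv₁² + ρg h₁ = P₂ + ½ρv₂² + ρg h₂, so P₂ = P₁ + ½ρ(v₁² − v₂²) − ρg(h₂ − h₁).
P₂ = 234100 + ½·810.0·(1.326² − 16.74²) − 810.0·9.81·(+3.120) = 234100 + (-112800) − (24790) = 96520 Pa.

P₂ ≈ 96520 Pa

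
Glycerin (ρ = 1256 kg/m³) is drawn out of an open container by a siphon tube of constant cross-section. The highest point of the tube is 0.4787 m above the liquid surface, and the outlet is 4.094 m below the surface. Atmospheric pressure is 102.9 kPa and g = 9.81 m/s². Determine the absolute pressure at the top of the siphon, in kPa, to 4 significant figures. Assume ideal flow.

46.56 kPa

Bernoulli surface→outlet gives ½v² = g·h_out, so v = √(2·9.81·4.094) = 8.962 m/s.
With constant cross-section the crest speed equals v; applying Bernoulli from the surface up to the crest, P_top = P_atm − ½ρv² − ρg·h_top.
P_top = 102900 − ½·1256·8.962² − 1256·9.81·0.4787 = 46560 Pa.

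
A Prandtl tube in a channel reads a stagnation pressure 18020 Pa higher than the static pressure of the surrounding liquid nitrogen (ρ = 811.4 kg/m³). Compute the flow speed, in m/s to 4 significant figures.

At the stagnation point the flow is brought to rest, so Bernoulli gives P_stag − P_static = ½ρv².
v = √(2ΔP/ρ) = √(2·18020/811.4) = 6.665 m/s.

v ≈ 6.665 m/s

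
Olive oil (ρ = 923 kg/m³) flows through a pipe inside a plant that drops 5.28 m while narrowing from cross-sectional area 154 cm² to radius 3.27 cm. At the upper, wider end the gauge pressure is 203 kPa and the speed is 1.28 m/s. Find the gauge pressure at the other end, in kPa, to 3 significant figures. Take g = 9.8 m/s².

Mass conservation (A₁v₁ = A₂v₂) gives v₂ = 1.28 × 154/33.6 = 5.87 m/s.
Bernoulli: P₁ + ½ρv₁² + ρg h₁ = P₂ + ½ρv₂² + ρg h₂, so P₂ = P₁ + ½ρ(v₁² − v₂²) − ρg(h₂ − h₁).
P₂ = 203000 + ½·923·(1.28² − 5.87²) − 923·9.8·(−5.28) = 203000 + (-15100) − (-47800) = 236000 Pa.

236 kPa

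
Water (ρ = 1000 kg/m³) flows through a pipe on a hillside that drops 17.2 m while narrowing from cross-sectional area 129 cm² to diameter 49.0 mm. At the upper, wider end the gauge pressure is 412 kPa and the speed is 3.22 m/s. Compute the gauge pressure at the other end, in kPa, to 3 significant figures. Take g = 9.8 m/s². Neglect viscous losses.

Mass conservation (A₁v₁ = A₂v₂) gives v₂ = 3.22 × 129/18.9 = 22.0 m/s.
Applying Bernoulli between the two ends and solving for P₂: P₂ = P₁ + ½ρ(v₁² − v₂²) − ρgΔh.
P₂ = 412000 + ½·1000·(3.22² − 22.0²) − 1000·9.8·(−17.2) = 412000 + (-237000) − (-169000) = 343000 Pa.

P₂ ≈ 343 kPa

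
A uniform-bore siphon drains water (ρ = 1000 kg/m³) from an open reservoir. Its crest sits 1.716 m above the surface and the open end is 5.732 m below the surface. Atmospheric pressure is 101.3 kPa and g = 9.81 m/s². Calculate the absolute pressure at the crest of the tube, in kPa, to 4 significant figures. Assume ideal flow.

P_top ≈ 28.24 kPa

Bernoulli surface→outlet gives ½v² = g·h_out, so v = √(2·9.81·5.732) = 10.60 m/s.
With constant cross-section the crest speed equals v; applying Bernoulli from the surface up to the crest, P_top = P_atm − ½ρv² − ρg·h_top.
P_top = 101300 − ½·1000·10.60² − 1000·9.81·1.716 = 28240 Pa.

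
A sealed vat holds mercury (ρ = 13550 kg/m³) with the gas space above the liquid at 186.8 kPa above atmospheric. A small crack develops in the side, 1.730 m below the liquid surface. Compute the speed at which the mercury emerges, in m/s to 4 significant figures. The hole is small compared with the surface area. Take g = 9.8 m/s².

v ≈ 7.841 m/s

Take point 1 at the surface (v₁ ≈ 0) and point 2 at the hole (at atmospheric pressure). Bernoulli: P₁ + ρg h = P_atm + ½ρv₂².
With P₁ − P_atm = 186800 Pa, v₂ = √(2gh + 2ΔP/ρ) = √(2·9.8·1.730 + 2·186800/13550) = 7.841 m/s.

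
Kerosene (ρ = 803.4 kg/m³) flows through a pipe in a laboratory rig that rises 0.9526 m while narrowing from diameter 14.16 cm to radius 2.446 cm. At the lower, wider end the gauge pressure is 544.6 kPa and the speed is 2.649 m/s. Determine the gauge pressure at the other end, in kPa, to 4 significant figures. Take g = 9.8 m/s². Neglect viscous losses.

Continuity gives A₁v₁ = A₂v₂, so v₂ = (157.5 cm²)/(18.80 cm²) × 2.649 m/s = 22.19 m/s.
Applying Bernoulli between the two ends and solving for P₂: P₂ = P₁ + ½ρ(v₁² − v₂²) − ρgΔh.
P₂ = 544600 + ½·803.4·(2.649² − 22.19²) − 803.4·9.8·(+0.9526) = 544600 + (-195000) − (7500) = 342100 Pa.

P₂ ≈ 342.1 kPa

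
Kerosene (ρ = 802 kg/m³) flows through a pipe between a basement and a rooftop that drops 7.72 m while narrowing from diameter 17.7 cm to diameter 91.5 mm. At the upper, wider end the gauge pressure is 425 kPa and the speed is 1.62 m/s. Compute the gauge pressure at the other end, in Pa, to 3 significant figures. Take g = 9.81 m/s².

Continuity gives A₁v₁ = A₂v₂, so v₂ = (246 cm²)/(65.8 cm²) × 1.62 m/s = 6.06 m/s.
Energy conservation along the streamline gives P₂ = P₁ − ½ρ(v₂² − v₁²) − ρg(h₂ − h₁).
P₂ = 425000 + ½·802·(1.62² − 6.06²) − 802·9.81·(−7.72) = 425000 + (-13700) − (-60700) = 472000 Pa.

P₂ = 472000 Pa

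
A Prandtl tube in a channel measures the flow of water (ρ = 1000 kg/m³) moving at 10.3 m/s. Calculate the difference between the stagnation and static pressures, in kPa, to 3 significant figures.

ΔP = 53.0 kPa

Bernoulli between the free stream and the stagnation point: ½ρv² = P_stag − P_static.
ΔP = ½·1000·10.3² = 53000 Pa.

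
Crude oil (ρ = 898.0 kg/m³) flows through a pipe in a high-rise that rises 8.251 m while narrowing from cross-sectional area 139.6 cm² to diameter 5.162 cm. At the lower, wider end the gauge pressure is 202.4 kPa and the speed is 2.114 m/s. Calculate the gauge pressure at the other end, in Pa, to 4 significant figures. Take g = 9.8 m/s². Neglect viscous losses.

P₂ = 42510 Pa

Mass conservation (A₁v₁ = A₂v₂) gives v₂ = 2.114 × 139.6/20.93 = 14.10 m/s.
Energy conservation along the streamline gives P₂ = P₁ − ½ρ(v₂² − v₁²) − ρg(h₂ − h₁).
P₂ = 202400 + ½·898.0·(2.114² − 14.10²) − 898.0·9.8·(+8.251) = 202400 + (-87280) − (72610) = 42510 Pa.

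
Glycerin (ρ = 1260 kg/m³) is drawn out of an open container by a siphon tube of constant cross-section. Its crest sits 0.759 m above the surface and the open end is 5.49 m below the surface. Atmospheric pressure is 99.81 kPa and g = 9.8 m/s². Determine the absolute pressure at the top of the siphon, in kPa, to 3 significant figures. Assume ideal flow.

From the surface to the outlet (both open to atmosphere, surface at rest): v = √(2g·h_out) = √(2·9.8·5.49) = 10.4 m/s.
Continuity keeps v the same throughout the tube; from surface to crest, P_atm + 0 = P_top + ½ρv² + ρg·h_top.
P_top = 99810 − ½·1260·10.4² − 1260·9.8·0.759 = 22600 Pa.

P_top ≈ 22.6 kPa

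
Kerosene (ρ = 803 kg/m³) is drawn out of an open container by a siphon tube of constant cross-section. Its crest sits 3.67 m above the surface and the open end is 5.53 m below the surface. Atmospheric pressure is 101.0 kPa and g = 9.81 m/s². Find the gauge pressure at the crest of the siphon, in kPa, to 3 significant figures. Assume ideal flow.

Bernoulli surface→outlet gives ½v² = g·h_out, so v = √(2·9.81·5.53) = 10.4 m/s.
The bore is uniform, so the speed at the crest is the same v. Bernoulli surface→crest: P_atm = P_top + ½ρv² + ρg·h_top.
P_top = 101000 − ½·803·10.4² − 803·9.81·3.67 = 28500 Pa. So P_gauge = P_top − P_atm = -72500 Pa.

P_gauge ≈ -72.5 kPa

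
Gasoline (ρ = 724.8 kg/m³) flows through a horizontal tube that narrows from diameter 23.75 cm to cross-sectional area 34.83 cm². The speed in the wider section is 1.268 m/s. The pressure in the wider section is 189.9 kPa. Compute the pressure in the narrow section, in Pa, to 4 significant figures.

P₂ ≈ 96220 Pa

By continuity, v₂ = v₁·A₁/A₂ = 1.268·(443.0/34.83) = 16.13 m/s.
With no height change, Bernoulli's equation is P₁ + ½ρv₁² = P₂ + ½ρv₂².
P₂ = P₁ − ½ρ(v₂² − v₁²) = 189900 − ½·724.8·(16.13² − 1.268²) = 189900 − 93680 = 96220 Pa.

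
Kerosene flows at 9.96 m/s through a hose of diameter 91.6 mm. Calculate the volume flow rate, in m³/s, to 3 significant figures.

Q ≈ 0.0656 m³/s

Q = A·v = 0.00659 m² × 9.96 m/s = 0.0656 m³/s.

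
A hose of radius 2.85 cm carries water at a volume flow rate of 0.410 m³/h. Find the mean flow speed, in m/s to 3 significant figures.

v ≈ 0.0446 m/s

Q = 0.410 m³/h = 0.000114 m³/s.
v = Q/A = 0.000114 / 0.00255 = 0.0446 m/s.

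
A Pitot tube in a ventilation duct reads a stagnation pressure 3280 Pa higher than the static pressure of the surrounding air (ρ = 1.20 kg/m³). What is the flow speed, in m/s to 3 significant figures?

At the stagnation point the flow is brought to rest, so Bernoulli gives P_stag − P_static = ½ρv².
v = √(2ΔP/ρ) = √(2·3280/1.20) = 73.9 m/s.

v ≈ 73.9 m/s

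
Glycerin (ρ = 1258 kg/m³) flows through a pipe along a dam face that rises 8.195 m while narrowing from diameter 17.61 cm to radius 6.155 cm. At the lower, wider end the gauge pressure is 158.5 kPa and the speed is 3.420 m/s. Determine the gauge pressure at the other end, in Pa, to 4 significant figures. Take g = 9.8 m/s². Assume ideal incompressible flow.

P₂ = 34010 Pa

The volume flow rate is constant, so v₂ = (A₁/A₂)v₁ = (243.6/119.0)·3.420 = 6.999 m/s.
Applying Bernoulli between the two ends and solving for P₂: P₂ = P₁ + ½ρ(v₁² − v₂²) − ρgΔh.
P₂ = 158500 + ½·1258·(3.420² − 6.999²) − 1258·9.8·(+8.195) = 158500 + (-23450) − (101000) = 34010 Pa.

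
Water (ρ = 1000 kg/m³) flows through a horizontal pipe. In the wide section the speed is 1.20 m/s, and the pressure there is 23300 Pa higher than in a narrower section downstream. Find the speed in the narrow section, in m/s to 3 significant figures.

With h₁ = h₂, rearranging Bernoulli gives v₂ = √(v₁² + 2ΔP/ρ).
v₂ = √(1.20² + 2·23300/1000) = √(1.44 + 46.6) = 6.93 m/s.

v₂ ≈ 6.93 m/s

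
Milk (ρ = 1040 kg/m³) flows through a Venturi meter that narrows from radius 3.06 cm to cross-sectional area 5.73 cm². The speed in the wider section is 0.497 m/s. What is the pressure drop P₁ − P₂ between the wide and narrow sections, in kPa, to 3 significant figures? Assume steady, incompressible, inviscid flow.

The volume flow rate is constant, so v₂ = (A₁/A₂)v₁ = (29.4/5.73)·0.497 = 2.55 m/s.
Bernoulli (h₁ = h₂): P₁ − P₂ = ½ρ(v₂² − v₁²).
P₁ − P₂ = ½·1040·(2.55² − 0.497²) = ½·1040·6.26 = 3260 Pa.

ΔP = 3.26 kPa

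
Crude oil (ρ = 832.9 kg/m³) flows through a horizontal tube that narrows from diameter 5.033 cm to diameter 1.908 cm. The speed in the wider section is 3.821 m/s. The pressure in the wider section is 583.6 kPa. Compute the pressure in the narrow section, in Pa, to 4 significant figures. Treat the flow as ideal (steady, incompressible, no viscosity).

P₂ ≈ 295300 Pa

The volume flow rate is constant, so v₂ = (A₁/A₂)v₁ = (19.89/2.859)·3.821 = 26.59 m/s.
With no height change, Bernoulli's equation is P₁ + ½ρv₁² = P₂ + ½ρv₂².
P₂ = P₁ − ½ρ(v₂² − v₁²) = 583600 − ½·832.9·(26.59² − 3.821²) = 583600 − 288300 = 295300 Pa.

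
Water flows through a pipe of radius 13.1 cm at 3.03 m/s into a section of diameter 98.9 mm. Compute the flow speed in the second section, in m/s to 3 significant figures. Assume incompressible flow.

v₂ ≈ 21.3 m/s

By continuity, v₂ = v₁·A₁/A₂ = 3.03·(539/76.8) = 21.3 m/s.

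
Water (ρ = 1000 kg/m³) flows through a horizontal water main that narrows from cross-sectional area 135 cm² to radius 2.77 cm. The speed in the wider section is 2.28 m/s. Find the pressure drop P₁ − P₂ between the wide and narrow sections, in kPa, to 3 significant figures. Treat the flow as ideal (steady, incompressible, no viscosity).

By continuity, v₂ = v₁·A₁/A₂ = 2.28·(135/24.1) = 12.8 m/s.
Along the horizontal streamline, P + ½ρv² is constant.
P₁ − P₂ = ½·1000·(12.8² − 2.28²) = ½·1000·158 = 78900 Pa.

78.9 kPa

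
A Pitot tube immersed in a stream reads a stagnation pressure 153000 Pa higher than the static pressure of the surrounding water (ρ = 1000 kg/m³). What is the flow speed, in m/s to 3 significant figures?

v ≈ 17.5 m/s

Bernoulli between the free stream and the stagnation point: ½ρv² = P_stag − P_static.
v = √(2ΔP/ρ) = √(2·153000/1000) = 17.5 m/s.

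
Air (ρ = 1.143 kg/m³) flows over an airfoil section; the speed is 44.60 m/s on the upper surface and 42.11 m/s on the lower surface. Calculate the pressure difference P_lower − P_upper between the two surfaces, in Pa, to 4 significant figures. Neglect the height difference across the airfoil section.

ΔP = 123.4 Pa

With negligible Δh, P + ½ρv² is constant, so P_low − P_up = ½ρ(v_up² − v_low²).
ΔP = ½·1.143·(44.60² − 42.11²) = 123.4 Pa.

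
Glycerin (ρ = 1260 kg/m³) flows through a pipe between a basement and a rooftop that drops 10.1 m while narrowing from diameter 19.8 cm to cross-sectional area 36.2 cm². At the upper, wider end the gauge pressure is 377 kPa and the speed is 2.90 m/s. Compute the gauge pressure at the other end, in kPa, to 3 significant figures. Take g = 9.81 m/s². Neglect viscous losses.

The volume flow rate is constant, so v₂ = (A₁/A₂)v₁ = (308/36.2)·2.90 = 24.7 m/s.
Bernoulli: P₁ + ½ρv₁² + ρg h₁ = P₂ + ½ρv₂² + ρg h₂, so P₂ = P₁ + ½ρ(v₁² − v₂²) − ρg(h₂ − h₁).
P₂ = 377000 + ½·1260·(2.90² − 24.7²) − 1260·9.81·(−10.1) = 377000 + (-378000) − (-125000) = 124000 Pa.

124 kPa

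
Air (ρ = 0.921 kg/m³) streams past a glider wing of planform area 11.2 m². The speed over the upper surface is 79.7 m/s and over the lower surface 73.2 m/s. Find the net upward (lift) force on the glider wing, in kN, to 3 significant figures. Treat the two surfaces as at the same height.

5.13 kN

With equal heights on the two surfaces, Bernoulli gives P_lower − P_upper = ½ρ(v_upper² − v_lower²).
ΔP = ½·0.921·(79.7² − 73.2²) = 458 Pa.
Lift = ΔP · A = 458 × 11.2 = 5130 N.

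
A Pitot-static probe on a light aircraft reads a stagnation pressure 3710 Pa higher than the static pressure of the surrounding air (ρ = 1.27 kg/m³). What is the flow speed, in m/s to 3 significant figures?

76.4 m/s

Bernoulli between the free stream and the stagnation point: ½ρv² = P_stag − P_static.
v = √(2ΔP/ρ) = √(2·3710/1.27) = 76.4 m/s.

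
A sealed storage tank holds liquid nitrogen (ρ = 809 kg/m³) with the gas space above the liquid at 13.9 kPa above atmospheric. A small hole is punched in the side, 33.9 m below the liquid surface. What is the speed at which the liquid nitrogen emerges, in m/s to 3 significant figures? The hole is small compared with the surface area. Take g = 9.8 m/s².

v ≈ 26.4 m/s

Take point 1 at the surface (v₁ ≈ 0) and point 2 at the hole (at atmospheric pressure). Bernoulli: P₁ + ρg h = P_atm + ½ρv₂².
With P₁ − P_atm = 13900 Pa, v₂ = √(2gh + 2ΔP/ρ) = √(2·9.8·33.9 + 2·13900/809) = 26.4 m/s.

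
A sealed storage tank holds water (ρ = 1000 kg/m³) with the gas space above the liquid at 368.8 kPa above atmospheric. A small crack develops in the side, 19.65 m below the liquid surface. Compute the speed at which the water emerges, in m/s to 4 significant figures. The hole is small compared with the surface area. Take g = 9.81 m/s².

Take point 1 at the surface (v₁ ≈ 0) and point 2 at the hole (at atmospheric pressure). Bernoulli: P₁ + ρg h = P_atm + ½ρv₂².
With P₁ − P_atm = 368800 Pa, v₂ = √(2gh + 2ΔP/ρ) = √(2·9.81·19.65 + 2·368800/1000) = 33.51 m/s.

v ≈ 33.51 m/s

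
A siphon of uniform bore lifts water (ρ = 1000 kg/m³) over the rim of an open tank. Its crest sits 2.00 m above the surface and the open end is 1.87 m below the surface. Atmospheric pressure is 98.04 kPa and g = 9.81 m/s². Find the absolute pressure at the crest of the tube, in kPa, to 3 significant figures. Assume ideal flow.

The outlet speed comes from Torricelli: v = √(2g·1.87) = 6.06 m/s.
With constant cross-section the crest speed equals v; applying Bernoulli from the surface up to the crest, P_top = P_atm − ½ρv² − ρg·h_top.
P_top = 98040 − ½·1000·6.06² − 1000·9.81·2.00 = 60100 Pa.

P_top ≈ 60.1 kPa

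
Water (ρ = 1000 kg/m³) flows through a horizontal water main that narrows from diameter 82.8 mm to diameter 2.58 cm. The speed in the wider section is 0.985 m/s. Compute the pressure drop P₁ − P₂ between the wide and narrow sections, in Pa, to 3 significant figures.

ΔP = 51000 Pa

Continuity gives A₁v₁ = A₂v₂, so v₂ = (53.8 cm²)/(5.23 cm²) × 0.985 m/s = 10.1 m/s.
The pipe is horizontal, so Bernoulli reduces to P₁ + ½ρv₁² = P₂ + ½ρv₂².
P₁ − P₂ = ½·1000·(10.1² − 0.985²) = ½·1000·102 = 51000 Pa.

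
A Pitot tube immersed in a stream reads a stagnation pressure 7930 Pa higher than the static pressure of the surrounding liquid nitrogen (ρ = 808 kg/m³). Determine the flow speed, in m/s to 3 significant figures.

At the stagnation point the flow is brought to rest, so Bernoulli gives P_stag − P_static = ½ρv².
v = √(2ΔP/ρ) = √(2·7930/808) = 4.43 m/s.

v ≈ 4.43 m/s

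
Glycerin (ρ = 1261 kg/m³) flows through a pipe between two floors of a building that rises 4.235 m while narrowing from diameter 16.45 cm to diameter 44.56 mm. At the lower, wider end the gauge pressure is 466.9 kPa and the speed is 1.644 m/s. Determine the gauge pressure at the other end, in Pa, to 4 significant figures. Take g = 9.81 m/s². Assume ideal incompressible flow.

99720 Pa

By continuity, v₂ = v₁·A₁/A₂ = 1.644·(212.5/15.59) = 22.40 m/s.
Bernoulli: P₁ + ½ρv₁² + ρg h₁ = P₂ + ½ρv₂² + ρg h₂, so P₂ = P₁ + ½ρ(v₁² − v₂²) − ρg(h₂ − h₁).
P₂ = 466900 + ½·1261·(1.644² − 22.40²) − 1261·9.81·(+4.235) = 466900 + (-314800) − (52390) = 99720 Pa.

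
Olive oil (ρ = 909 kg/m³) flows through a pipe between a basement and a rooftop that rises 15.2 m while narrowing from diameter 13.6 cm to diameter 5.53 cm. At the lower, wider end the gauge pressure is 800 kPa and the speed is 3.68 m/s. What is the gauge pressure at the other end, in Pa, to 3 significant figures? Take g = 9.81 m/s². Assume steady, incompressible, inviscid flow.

Mass conservation (A₁v₁ = A₂v₂) gives v₂ = 3.68 × 145/24.0 = 22.3 m/s.
Applying Bernoulli between the two ends and solving for P₂: P₂ = P₁ + ½ρ(v₁² − v₂²) − ρgΔh.
P₂ = 800000 + ½·909·(3.68² − 22.3²) − 909·9.81·(+15.2) = 800000 + (-219000) − (136000) = 445000 Pa.

P₂ = 445000 Pa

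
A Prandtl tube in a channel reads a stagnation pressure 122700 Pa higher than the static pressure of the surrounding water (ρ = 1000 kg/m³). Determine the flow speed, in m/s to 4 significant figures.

The dynamic pressure equals the rise in static pressure at the stagnation point: ΔP = ½ρv².
v = √(2ΔP/ρ) = √(2·122700/1000) = 15.67 m/s.

v = 15.67 m/s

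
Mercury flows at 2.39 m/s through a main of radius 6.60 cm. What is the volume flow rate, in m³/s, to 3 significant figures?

Q = A·v = 0.0137 m² × 2.39 m/s = 0.0327 m³/s.

Q ≈ 0.0327 m³/s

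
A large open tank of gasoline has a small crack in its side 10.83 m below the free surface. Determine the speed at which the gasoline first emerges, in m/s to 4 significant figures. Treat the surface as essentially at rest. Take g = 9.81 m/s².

v ≈ 14.58 m/s

With the surface at rest and both surface and jet at atmospheric pressure, Bernoulli gives ρg h = ½ρv², so v = √(2gh) = √(2·9.81·10.83) = 14.58 m/s.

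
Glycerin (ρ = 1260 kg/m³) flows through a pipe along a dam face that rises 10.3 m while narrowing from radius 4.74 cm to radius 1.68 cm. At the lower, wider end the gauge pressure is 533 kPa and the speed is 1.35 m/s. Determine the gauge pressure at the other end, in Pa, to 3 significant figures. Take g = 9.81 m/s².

P₂ ≈ 334000 Pa

Mass conservation (A₁v₁ = A₂v₂) gives v₂ = 1.35 × 70.6/8.87 = 10.7 m/s.
Energy conservation along the streamline gives P₂ = P₁ − ½ρ(v₂² − v₁²) − ρg(h₂ − h₁).
P₂ = 533000 + ½·1260·(1.35² − 10.7²) − 1260·9.81·(+10.3) = 533000 + (-71600) − (127000) = 334000 Pa.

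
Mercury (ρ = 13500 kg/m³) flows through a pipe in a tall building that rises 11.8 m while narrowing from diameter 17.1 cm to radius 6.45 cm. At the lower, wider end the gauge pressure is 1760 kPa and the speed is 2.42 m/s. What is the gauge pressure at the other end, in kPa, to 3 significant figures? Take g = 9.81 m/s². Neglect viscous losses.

Mass conservation (A₁v₁ = A₂v₂) gives v₂ = 2.42 × 230/131 = 4.25 m/s.
Bernoulli: P₁ + ½ρv₁² + ρg h₁ = P₂ + ½ρv₂² + ρg h₂, so P₂ = P₁ + ½ρ(v₁² − v₂²) − ρg(h₂ − h₁).
P₂ = 1760000 + ½·13500·(2.42² − 4.25²) − 13500·9.81·(+11.8) = 1760000 + (-82500) − (1560000) = 115000 Pa.

P₂ ≈ 115 kPa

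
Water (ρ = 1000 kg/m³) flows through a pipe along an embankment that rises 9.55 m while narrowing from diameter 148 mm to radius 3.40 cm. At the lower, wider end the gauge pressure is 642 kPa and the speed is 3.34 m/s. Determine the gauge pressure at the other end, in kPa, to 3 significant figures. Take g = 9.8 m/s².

Mass conservation (A₁v₁ = A₂v₂) gives v₂ = 3.34 × 172/36.3 = 15.8 m/s.
Applying Bernoulli between the two ends and solving for P₂: P₂ = P₁ + ½ρ(v₁² − v₂²) − ρgΔh.
P₂ = 642000 + ½·1000·(3.34² − 15.8²) − 1000·9.8·(+9.55) = 642000 + (-120000) − (93600) = 429000 Pa.

P₂ ≈ 429 kPa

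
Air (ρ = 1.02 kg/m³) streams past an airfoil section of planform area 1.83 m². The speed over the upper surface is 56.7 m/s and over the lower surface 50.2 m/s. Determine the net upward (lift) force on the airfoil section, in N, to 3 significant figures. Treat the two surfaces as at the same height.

With equal heights on the two surfaces, Bernoulli gives P_lower − P_upper = ½ρ(v_upper² − v_lower²).
ΔP = ½·1.02·(56.7² − 50.2²) = 354 Pa.
Lift = ΔP · A = 354 × 1.83 = 649 N.

649 N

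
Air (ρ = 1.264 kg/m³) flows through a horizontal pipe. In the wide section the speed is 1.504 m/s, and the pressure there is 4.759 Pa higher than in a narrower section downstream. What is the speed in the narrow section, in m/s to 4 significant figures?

Along the level pipe P + ½ρv² is conserved, hence v₂² = v₁² + 2(P₁ − P₂)/ρ.
v₂ = √(1.504² + 2·4.759/1.264) = √(2.262 + 7.530) = 3.129 m/s.

3.129 m/s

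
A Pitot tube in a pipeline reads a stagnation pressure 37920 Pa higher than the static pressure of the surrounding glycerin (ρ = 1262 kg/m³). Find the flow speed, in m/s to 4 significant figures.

v ≈ 7.752 m/s

At the stagnation point the flow is brought to rest, so Bernoulli gives P_stag − P_static = ½ρv².
v = √(2ΔP/ρ) = √(2·37920/1262) = 7.752 m/s.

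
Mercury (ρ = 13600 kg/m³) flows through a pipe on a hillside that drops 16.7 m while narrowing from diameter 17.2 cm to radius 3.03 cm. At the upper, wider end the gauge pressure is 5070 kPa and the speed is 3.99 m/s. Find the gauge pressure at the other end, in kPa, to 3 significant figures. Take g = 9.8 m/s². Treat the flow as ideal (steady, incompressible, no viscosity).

379 kPa

By continuity, v₂ = v₁·A₁/A₂ = 3.99·(232/28.8) = 32.1 m/s.
Energy conservation along the streamline gives P₂ = P₁ − ½ρ(v₂² − v₁²) − ρg(h₂ − h₁).
P₂ = 5070000 + ½·13600·(3.99² − 32.1²) − 13600·9.8·(−16.7) = 5070000 + (-6920000) − (-2230000) = 379000 Pa.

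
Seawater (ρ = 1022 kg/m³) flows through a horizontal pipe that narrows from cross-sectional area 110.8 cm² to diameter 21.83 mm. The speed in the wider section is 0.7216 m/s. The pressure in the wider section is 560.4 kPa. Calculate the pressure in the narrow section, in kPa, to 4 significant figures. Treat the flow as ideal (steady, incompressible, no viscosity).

327.5 kPa

Continuity gives A₁v₁ = A₂v₂, so v₂ = (110.8 cm²)/(3.743 cm²) × 0.7216 m/s = 21.36 m/s.
The pipe is horizontal, so Bernoulli reduces to P₁ + ½ρv₁² = P₂ + ½ρv₂².
P₂ = P₁ − ½ρ(v₂² − v₁²) = 560400 − ½·1022·(21.36² − 0.7216²) = 560400 − 232900 = 327500 Pa.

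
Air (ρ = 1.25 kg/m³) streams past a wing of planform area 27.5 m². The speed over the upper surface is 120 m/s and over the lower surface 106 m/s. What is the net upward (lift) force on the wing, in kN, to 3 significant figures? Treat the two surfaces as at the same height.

With equal heights on the two surfaces, Bernoulli gives P_lower − P_upper = ½ρ(v_upper² − v_lower²).
ΔP = ½·1.25·(120² − 106²) = 1980 Pa.
Lift = ΔP · A = 1980 × 27.5 = 54400 N.

F ≈ 54.4 kN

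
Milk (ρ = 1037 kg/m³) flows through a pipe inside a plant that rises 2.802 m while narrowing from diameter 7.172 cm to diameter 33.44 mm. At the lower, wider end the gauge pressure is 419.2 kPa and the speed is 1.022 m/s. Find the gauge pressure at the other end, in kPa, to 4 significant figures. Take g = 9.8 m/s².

By continuity, v₂ = v₁·A₁/A₂ = 1.022·(40.40/8.783) = 4.701 m/s.
Bernoulli: P₁ + ½ρv₁² + ρg h₁ = P₂ + ½ρv₂² + ρg h₂, so P₂ = P₁ + ½ρ(v₁² − v₂²) − ρg(h₂ − h₁).
P₂ = 419200 + ½·1037·(1.022² − 4.701²) − 1037·9.8·(+2.802) = 419200 + (-10920) − (28480) = 379800 Pa.

P₂ = 379.8 kPa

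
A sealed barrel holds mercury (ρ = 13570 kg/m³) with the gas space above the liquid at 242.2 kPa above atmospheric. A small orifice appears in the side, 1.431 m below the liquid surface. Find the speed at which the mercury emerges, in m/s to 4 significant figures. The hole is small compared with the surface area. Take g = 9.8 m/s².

Take point 1 at the surface (v₁ ≈ 0) and point 2 at the hole (at atmospheric pressure). Bernoulli: P₁ + ρg h = P_atm + ½ρv₂².
With P₁ − P_atm = 242200 Pa, v₂ = √(2gh + 2ΔP/ρ) = √(2·9.8·1.431 + 2·242200/13570) = 7.984 m/s.

v ≈ 7.984 m/s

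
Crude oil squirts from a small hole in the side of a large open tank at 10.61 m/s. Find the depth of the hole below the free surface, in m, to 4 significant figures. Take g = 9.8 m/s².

For a small hole in a large open tank, ½v² = gh, giving h = v²/(2g).
h = 10.61²/(2·9.8) = 112.6/19.60 = 5.743 m.

5.743 m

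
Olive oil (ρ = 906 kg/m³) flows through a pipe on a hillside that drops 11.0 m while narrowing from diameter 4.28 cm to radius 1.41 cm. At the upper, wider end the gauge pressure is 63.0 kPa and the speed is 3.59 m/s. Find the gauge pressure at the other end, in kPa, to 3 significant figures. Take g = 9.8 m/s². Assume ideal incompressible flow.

Mass conservation (A₁v₁ = A₂v₂) gives v₂ = 3.59 × 14.4/6.25 = 8.27 m/s.
Bernoulli: P₁ + ½ρv₁² + ρg h₁ = P₂ + ½ρv₂² + ρg h₂, so P₂ = P₁ + ½ρ(v₁² − v₂²) − ρg(h₂ − h₁).
P₂ = 63000 + ½·906·(3.59² − 8.27²) − 906·9.8·(−11.0) = 63000 + (-25100) − (-97700) = 136000 Pa.

P₂ ≈ 136 kPa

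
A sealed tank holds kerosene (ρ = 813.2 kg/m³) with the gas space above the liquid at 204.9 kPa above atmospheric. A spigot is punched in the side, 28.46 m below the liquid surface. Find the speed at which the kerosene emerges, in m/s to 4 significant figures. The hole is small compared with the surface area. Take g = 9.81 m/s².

Take point 1 at the surface (v₁ ≈ 0) and point 2 at the hole (at atmospheric pressure). Bernoulli: P₁ + ρg h = P_atm + ½ρv₂².
With P₁ − P_atm = 204900 Pa, v₂ = √(2gh + 2ΔP/ρ) = √(2·9.81·28.46 + 2·204900/813.2) = 32.59 m/s.

v ≈ 32.59 m/s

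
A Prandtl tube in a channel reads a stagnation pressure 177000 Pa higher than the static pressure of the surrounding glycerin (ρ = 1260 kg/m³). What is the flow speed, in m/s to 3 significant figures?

16.8 m/s

Bernoulli between the free stream and the stagnation point: ½ρv² = P_stag − P_static.
v = √(2ΔP/ρ) = √(2·177000/1260) = 16.8 m/s.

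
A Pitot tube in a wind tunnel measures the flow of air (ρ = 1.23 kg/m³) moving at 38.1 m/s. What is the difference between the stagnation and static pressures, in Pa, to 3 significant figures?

ΔP ≈ 893 Pa

Bernoulli between the free stream and the stagnation point: ½ρv² = P_stag − P_static.
ΔP = ½·1.23·38.1² = 893 Pa.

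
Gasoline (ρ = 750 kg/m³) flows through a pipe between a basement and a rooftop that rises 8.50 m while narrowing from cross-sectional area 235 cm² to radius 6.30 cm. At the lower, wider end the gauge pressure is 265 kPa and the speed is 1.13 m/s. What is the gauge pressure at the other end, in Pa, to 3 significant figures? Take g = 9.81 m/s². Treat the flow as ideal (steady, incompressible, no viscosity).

P₂ ≈ 201000 Pa

Mass conservation (A₁v₁ = A₂v₂) gives v₂ = 1.13 × 235/125 = 2.13 m/s.
Applying Bernoulli between the two ends and solving for P₂: P₂ = P₁ + ½ρ(v₁² − v₂²) − ρgΔh.
P₂ = 265000 + ½·750·(1.13² − 2.13²) − 750·9.81·(+8.50) = 265000 + (-1220) − (62500) = 201000 Pa.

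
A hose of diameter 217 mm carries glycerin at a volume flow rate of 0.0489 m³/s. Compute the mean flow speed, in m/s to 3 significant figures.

Q = 0.0489 m³/s = 0.0489 m³/s.
v = Q/A = 0.0489 / 0.0370 = 1.32 m/s.

v = 1.32 m/s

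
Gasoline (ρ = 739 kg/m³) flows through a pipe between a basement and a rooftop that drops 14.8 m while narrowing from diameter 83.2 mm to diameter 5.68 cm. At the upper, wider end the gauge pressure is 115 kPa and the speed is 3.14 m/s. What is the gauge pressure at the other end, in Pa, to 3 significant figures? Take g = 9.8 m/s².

P₂ ≈ 209000 Pa

Continuity gives A₁v₁ = A₂v₂, so v₂ = (54.4 cm²)/(25.3 cm²) × 3.14 m/s = 6.74 m/s.
Energy conservation along the streamline gives P₂ = P₁ − ½ρ(v₂² − v₁²) − ρg(h₂ − h₁).
P₂ = 115000 + ½·739·(3.14² − 6.74²) − 739·9.8·(−14.8) = 115000 + (-13100) − (-107000) = 209000 Pa.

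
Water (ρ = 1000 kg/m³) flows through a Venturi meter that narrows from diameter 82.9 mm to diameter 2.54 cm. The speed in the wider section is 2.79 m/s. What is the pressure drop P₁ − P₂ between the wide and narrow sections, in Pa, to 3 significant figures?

438000 Pa

By continuity, v₂ = v₁·A₁/A₂ = 2.79·(54.0/5.07) = 29.7 m/s.
Bernoulli (h₁ = h₂): P₁ − P₂ = ½ρ(v₂² − v₁²).
P₁ − P₂ = ½·1000·(29.7² − 2.79²) = ½·1000·875 = 438000 Pa.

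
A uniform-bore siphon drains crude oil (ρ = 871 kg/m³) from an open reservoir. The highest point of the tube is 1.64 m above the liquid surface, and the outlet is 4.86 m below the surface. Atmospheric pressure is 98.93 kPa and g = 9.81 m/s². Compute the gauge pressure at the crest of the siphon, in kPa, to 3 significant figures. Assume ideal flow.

The outlet speed comes from Torricelli: v = √(2g·4.86) = 9.76 m/s.
The bore is uniform, so the speed at the crest is the same v. Bernoulli surface→crest: P_atm = P_top + ½ρv² + ρg·h_top.
P_top = 98930 − ½·871·9.76² − 871·9.81·1.64 = 43400 Pa. So P_gauge = P_top − P_atm = -55500 Pa.

P_gauge = -55.5 kPa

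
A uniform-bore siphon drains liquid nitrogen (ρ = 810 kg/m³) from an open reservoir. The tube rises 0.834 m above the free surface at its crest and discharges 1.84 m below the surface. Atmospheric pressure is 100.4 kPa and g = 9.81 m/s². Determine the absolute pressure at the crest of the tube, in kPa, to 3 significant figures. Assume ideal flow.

The outlet speed comes from Torricelli: v = √(2g·1.84) = 6.01 m/s.
With constant cross-section the crest speed equals v; applying Bernoulli from the surface up to the crest, P_top = P_atm − ½ρv² − ρg·h_top.
P_top = 100400 − ½·810·6.01² − 810·9.81·0.834 = 79200 Pa.

79.2 kPa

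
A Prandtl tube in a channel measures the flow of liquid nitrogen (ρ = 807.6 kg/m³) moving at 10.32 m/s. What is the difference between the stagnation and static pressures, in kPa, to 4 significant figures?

The dynamic pressure equals the rise in static pressure at the stagnation point: ΔP = ½ρv².
ΔP = ½·807.6·10.32² = 43010 Pa.

ΔP ≈ 43.01 kPa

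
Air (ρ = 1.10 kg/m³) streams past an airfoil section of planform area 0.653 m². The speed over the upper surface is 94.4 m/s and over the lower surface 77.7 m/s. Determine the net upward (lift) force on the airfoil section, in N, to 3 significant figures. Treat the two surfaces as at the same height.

From P + ½ρv² = const at equal height, P_low − P_up = ½ρ(v_up² − v_low²).
ΔP = ½·1.10·(94.4² − 77.7²) = 1580 Pa.
Lift = ΔP · A = 1580 × 0.653 = 1030 N.

F ≈ 1030 N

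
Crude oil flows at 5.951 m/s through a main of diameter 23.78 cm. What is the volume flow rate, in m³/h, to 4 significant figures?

951.5 m³/h

Q = A·v = 0.04441 m² × 5.951 m/s = 0.2643 m³/s.
Converting: 0.2643 m³/s × 3600 = 951.5 m³/h.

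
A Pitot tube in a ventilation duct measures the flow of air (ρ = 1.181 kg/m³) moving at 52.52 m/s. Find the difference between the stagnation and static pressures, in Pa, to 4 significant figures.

Bernoulli between the free stream and the stagnation point: ½ρv² = P_stag − P_static.
ΔP = ½·1.181·52.52² = 1629 Pa.

ΔP ≈ 1629 Pa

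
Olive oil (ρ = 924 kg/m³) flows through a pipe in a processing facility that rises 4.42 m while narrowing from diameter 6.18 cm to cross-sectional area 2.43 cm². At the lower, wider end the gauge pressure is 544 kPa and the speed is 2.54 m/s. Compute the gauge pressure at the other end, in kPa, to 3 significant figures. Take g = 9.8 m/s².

P₂ ≈ 52.8 kPa

Continuity gives A₁v₁ = A₂v₂, so v₂ = (30.0 cm²)/(2.43 cm²) × 2.54 m/s = 31.4 m/s.
Energy conservation along the streamline gives P₂ = P₁ − ½ρ(v₂² − v₁²) − ρg(h₂ − h₁).
P₂ = 544000 + ½·924·(2.54² − 31.4²) − 924·9.8·(+4.42) = 544000 + (-451000) − (40000) = 52800 Pa.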